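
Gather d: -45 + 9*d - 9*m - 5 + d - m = 10*d - 10*m - 50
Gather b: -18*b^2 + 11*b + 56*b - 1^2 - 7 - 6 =-18*b^2 + 67*b - 14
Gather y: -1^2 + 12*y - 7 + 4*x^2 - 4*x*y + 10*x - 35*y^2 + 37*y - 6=4*x^2 + 10*x - 35*y^2 + y*(49 - 4*x) - 14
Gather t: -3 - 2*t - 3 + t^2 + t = t^2 - t - 6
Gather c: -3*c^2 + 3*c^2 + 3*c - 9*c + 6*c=0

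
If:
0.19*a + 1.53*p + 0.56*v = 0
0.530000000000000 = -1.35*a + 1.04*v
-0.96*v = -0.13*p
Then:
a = -0.39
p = 0.05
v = 0.01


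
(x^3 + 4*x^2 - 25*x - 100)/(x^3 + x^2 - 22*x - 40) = (x + 5)/(x + 2)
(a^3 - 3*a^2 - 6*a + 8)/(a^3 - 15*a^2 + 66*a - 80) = (a^3 - 3*a^2 - 6*a + 8)/(a^3 - 15*a^2 + 66*a - 80)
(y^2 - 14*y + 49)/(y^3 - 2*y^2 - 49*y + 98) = (y - 7)/(y^2 + 5*y - 14)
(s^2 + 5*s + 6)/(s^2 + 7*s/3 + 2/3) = 3*(s + 3)/(3*s + 1)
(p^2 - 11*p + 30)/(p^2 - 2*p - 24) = (p - 5)/(p + 4)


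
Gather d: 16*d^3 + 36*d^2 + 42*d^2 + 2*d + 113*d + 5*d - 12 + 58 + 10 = 16*d^3 + 78*d^2 + 120*d + 56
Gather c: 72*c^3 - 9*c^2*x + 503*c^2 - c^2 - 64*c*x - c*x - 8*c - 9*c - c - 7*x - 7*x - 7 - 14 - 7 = 72*c^3 + c^2*(502 - 9*x) + c*(-65*x - 18) - 14*x - 28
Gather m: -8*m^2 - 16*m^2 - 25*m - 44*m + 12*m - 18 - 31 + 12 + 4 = -24*m^2 - 57*m - 33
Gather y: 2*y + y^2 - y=y^2 + y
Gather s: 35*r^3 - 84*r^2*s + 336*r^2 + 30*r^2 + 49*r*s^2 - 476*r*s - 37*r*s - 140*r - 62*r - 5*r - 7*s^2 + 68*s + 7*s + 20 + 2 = 35*r^3 + 366*r^2 - 207*r + s^2*(49*r - 7) + s*(-84*r^2 - 513*r + 75) + 22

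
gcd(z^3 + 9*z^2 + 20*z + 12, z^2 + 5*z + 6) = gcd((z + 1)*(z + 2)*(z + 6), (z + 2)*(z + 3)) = z + 2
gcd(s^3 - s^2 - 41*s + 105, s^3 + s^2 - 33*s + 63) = s^2 + 4*s - 21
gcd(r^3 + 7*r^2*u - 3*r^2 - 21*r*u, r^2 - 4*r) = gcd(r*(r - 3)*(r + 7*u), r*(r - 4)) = r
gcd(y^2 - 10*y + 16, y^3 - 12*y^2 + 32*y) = y - 8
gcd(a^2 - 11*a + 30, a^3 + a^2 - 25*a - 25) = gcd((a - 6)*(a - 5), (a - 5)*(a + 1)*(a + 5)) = a - 5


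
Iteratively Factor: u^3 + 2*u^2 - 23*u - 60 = (u + 3)*(u^2 - u - 20) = (u + 3)*(u + 4)*(u - 5)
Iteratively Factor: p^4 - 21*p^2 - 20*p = (p - 5)*(p^3 + 5*p^2 + 4*p) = (p - 5)*(p + 4)*(p^2 + p) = p*(p - 5)*(p + 4)*(p + 1)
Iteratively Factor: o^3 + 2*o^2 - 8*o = (o)*(o^2 + 2*o - 8) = o*(o + 4)*(o - 2)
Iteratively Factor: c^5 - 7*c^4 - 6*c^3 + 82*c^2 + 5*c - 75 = (c + 1)*(c^4 - 8*c^3 + 2*c^2 + 80*c - 75) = (c - 5)*(c + 1)*(c^3 - 3*c^2 - 13*c + 15) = (c - 5)*(c + 1)*(c + 3)*(c^2 - 6*c + 5) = (c - 5)^2*(c + 1)*(c + 3)*(c - 1)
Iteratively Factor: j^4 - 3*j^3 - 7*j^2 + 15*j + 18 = (j - 3)*(j^3 - 7*j - 6) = (j - 3)*(j + 1)*(j^2 - j - 6) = (j - 3)*(j + 1)*(j + 2)*(j - 3)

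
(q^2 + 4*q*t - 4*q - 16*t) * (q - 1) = q^3 + 4*q^2*t - 5*q^2 - 20*q*t + 4*q + 16*t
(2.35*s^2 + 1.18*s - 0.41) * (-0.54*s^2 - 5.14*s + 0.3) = -1.269*s^4 - 12.7162*s^3 - 5.1388*s^2 + 2.4614*s - 0.123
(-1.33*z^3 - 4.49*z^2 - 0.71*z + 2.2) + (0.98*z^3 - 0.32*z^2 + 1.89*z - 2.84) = -0.35*z^3 - 4.81*z^2 + 1.18*z - 0.64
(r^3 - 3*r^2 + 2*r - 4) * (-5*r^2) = -5*r^5 + 15*r^4 - 10*r^3 + 20*r^2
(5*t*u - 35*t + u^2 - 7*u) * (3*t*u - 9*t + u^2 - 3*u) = 15*t^2*u^2 - 150*t^2*u + 315*t^2 + 8*t*u^3 - 80*t*u^2 + 168*t*u + u^4 - 10*u^3 + 21*u^2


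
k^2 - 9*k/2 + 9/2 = (k - 3)*(k - 3/2)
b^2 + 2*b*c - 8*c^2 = (b - 2*c)*(b + 4*c)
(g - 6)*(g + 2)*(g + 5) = g^3 + g^2 - 32*g - 60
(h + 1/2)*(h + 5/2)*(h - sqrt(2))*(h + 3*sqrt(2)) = h^4 + 2*sqrt(2)*h^3 + 3*h^3 - 19*h^2/4 + 6*sqrt(2)*h^2 - 18*h + 5*sqrt(2)*h/2 - 15/2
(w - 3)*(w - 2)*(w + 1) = w^3 - 4*w^2 + w + 6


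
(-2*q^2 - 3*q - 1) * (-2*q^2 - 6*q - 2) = 4*q^4 + 18*q^3 + 24*q^2 + 12*q + 2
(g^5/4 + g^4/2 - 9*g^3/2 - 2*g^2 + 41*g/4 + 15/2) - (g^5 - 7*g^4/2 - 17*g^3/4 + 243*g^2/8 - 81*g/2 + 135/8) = -3*g^5/4 + 4*g^4 - g^3/4 - 259*g^2/8 + 203*g/4 - 75/8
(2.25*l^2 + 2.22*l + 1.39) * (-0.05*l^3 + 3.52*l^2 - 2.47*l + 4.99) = -0.1125*l^5 + 7.809*l^4 + 2.1874*l^3 + 10.6369*l^2 + 7.6445*l + 6.9361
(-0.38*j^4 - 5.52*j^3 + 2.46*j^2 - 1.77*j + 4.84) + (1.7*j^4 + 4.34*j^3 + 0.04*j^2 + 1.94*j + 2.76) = 1.32*j^4 - 1.18*j^3 + 2.5*j^2 + 0.17*j + 7.6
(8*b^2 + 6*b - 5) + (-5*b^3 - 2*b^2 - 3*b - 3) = -5*b^3 + 6*b^2 + 3*b - 8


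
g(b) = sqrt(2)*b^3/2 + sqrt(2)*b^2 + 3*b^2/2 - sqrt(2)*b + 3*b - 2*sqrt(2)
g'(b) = 3*sqrt(2)*b^2/2 + 2*sqrt(2)*b + 3*b - sqrt(2) + 3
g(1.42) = 7.32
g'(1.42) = 14.14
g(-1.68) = -0.62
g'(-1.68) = -2.22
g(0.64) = -0.43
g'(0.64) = 6.18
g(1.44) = 7.61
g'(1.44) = 14.38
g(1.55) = 9.26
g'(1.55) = 15.72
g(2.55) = 31.89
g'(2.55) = 30.24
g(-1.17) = -1.83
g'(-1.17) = -2.33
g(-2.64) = 0.29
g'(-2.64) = 0.98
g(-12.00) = -824.09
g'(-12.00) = 237.11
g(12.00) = 1657.73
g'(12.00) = 377.00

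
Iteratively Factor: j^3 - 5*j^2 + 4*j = (j)*(j^2 - 5*j + 4) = j*(j - 1)*(j - 4)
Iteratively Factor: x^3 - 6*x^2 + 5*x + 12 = (x - 3)*(x^2 - 3*x - 4) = (x - 4)*(x - 3)*(x + 1)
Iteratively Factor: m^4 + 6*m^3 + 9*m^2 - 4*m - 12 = (m + 2)*(m^3 + 4*m^2 + m - 6) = (m + 2)^2*(m^2 + 2*m - 3) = (m + 2)^2*(m + 3)*(m - 1)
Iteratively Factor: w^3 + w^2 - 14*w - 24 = (w - 4)*(w^2 + 5*w + 6) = (w - 4)*(w + 2)*(w + 3)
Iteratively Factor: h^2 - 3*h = (h)*(h - 3)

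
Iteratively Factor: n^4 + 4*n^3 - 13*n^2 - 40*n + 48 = (n + 4)*(n^3 - 13*n + 12) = (n - 3)*(n + 4)*(n^2 + 3*n - 4) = (n - 3)*(n + 4)^2*(n - 1)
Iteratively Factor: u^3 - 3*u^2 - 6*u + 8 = (u - 1)*(u^2 - 2*u - 8) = (u - 4)*(u - 1)*(u + 2)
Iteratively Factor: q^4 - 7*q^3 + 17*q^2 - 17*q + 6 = (q - 3)*(q^3 - 4*q^2 + 5*q - 2) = (q - 3)*(q - 1)*(q^2 - 3*q + 2) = (q - 3)*(q - 1)^2*(q - 2)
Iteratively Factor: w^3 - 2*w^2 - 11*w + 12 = (w + 3)*(w^2 - 5*w + 4) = (w - 1)*(w + 3)*(w - 4)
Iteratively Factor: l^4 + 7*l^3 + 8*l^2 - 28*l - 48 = (l + 4)*(l^3 + 3*l^2 - 4*l - 12) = (l + 2)*(l + 4)*(l^2 + l - 6) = (l + 2)*(l + 3)*(l + 4)*(l - 2)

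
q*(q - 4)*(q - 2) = q^3 - 6*q^2 + 8*q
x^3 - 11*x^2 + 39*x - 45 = (x - 5)*(x - 3)^2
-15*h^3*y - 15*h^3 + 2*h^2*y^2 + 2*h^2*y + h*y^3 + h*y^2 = (-3*h + y)*(5*h + y)*(h*y + h)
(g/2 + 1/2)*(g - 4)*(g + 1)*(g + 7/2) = g^4/2 + 3*g^3/4 - 7*g^2 - 57*g/4 - 7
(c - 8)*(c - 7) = c^2 - 15*c + 56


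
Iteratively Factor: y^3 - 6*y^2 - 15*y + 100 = (y - 5)*(y^2 - y - 20) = (y - 5)*(y + 4)*(y - 5)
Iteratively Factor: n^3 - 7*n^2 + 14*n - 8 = (n - 4)*(n^2 - 3*n + 2) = (n - 4)*(n - 2)*(n - 1)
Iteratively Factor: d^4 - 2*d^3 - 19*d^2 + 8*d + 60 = (d + 3)*(d^3 - 5*d^2 - 4*d + 20) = (d + 2)*(d + 3)*(d^2 - 7*d + 10) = (d - 2)*(d + 2)*(d + 3)*(d - 5)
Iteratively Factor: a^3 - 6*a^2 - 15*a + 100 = (a + 4)*(a^2 - 10*a + 25) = (a - 5)*(a + 4)*(a - 5)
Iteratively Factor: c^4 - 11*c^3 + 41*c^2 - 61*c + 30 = (c - 1)*(c^3 - 10*c^2 + 31*c - 30) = (c - 3)*(c - 1)*(c^2 - 7*c + 10) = (c - 5)*(c - 3)*(c - 1)*(c - 2)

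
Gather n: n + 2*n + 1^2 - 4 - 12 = 3*n - 15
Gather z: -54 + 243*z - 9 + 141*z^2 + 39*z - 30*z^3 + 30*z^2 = -30*z^3 + 171*z^2 + 282*z - 63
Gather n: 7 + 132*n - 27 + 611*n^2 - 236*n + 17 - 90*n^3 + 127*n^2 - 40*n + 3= -90*n^3 + 738*n^2 - 144*n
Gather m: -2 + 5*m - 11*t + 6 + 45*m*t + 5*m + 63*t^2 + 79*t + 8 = m*(45*t + 10) + 63*t^2 + 68*t + 12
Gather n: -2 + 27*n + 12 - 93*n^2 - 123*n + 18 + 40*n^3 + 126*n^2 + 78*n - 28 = 40*n^3 + 33*n^2 - 18*n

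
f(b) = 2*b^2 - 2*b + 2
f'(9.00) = 34.00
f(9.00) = 146.00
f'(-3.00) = -14.00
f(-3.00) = 26.00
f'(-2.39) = -11.56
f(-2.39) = 18.20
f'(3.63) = 12.52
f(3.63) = 21.09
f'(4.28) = 15.12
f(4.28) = 30.08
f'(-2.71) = -12.84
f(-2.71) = 22.11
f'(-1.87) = -9.48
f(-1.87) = 12.73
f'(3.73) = 12.92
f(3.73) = 22.37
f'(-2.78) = -13.12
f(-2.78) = 23.02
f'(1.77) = 5.08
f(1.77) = 4.73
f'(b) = 4*b - 2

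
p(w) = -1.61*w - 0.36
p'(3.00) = -1.61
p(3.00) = -5.19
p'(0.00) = -1.61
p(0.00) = -0.36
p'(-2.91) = -1.61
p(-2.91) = 4.33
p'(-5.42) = -1.61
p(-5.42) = 8.37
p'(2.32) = -1.61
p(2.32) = -4.10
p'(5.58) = -1.61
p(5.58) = -9.34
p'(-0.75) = -1.61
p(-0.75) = 0.85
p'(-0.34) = -1.61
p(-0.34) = 0.19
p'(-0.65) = -1.61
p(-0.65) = 0.69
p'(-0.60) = -1.61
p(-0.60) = 0.61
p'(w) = -1.61000000000000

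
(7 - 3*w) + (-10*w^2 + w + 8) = -10*w^2 - 2*w + 15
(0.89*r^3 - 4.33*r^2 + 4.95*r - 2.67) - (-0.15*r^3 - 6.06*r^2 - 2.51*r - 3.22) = 1.04*r^3 + 1.73*r^2 + 7.46*r + 0.55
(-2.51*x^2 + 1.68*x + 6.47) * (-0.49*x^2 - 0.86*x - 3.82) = 1.2299*x^4 + 1.3354*x^3 + 4.9731*x^2 - 11.9818*x - 24.7154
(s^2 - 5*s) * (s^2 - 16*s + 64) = s^4 - 21*s^3 + 144*s^2 - 320*s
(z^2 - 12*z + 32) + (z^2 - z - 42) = 2*z^2 - 13*z - 10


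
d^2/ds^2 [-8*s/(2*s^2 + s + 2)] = 16*(-s*(4*s + 1)^2 + (6*s + 1)*(2*s^2 + s + 2))/(2*s^2 + s + 2)^3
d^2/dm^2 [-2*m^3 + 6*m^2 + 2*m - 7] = 12 - 12*m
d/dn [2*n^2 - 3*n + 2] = 4*n - 3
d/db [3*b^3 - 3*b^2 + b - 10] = 9*b^2 - 6*b + 1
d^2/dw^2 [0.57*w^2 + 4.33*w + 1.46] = 1.14000000000000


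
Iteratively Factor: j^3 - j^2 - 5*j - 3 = (j - 3)*(j^2 + 2*j + 1) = (j - 3)*(j + 1)*(j + 1)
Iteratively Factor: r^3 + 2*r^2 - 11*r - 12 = (r + 4)*(r^2 - 2*r - 3) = (r - 3)*(r + 4)*(r + 1)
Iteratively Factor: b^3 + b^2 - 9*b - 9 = (b - 3)*(b^2 + 4*b + 3) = (b - 3)*(b + 1)*(b + 3)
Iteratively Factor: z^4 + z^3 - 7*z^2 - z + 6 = (z - 1)*(z^3 + 2*z^2 - 5*z - 6) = (z - 1)*(z + 3)*(z^2 - z - 2) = (z - 2)*(z - 1)*(z + 3)*(z + 1)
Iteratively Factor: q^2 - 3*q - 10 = (q + 2)*(q - 5)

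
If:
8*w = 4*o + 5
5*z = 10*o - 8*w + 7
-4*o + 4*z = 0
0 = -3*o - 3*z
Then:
No Solution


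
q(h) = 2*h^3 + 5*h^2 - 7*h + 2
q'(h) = 6*h^2 + 10*h - 7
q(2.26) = 34.80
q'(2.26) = 46.25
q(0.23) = 0.68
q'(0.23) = -4.38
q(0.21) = 0.77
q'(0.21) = -4.64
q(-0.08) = 2.59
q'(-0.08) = -7.76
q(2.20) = 32.10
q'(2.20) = 44.04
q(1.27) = 5.27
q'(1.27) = 15.38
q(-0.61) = 7.68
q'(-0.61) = -10.87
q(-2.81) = 16.77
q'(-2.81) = 12.28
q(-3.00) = 14.00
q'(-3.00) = 17.00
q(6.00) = 572.00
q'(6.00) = 269.00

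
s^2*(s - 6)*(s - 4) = s^4 - 10*s^3 + 24*s^2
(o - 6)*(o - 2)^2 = o^3 - 10*o^2 + 28*o - 24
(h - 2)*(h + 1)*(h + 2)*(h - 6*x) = h^4 - 6*h^3*x + h^3 - 6*h^2*x - 4*h^2 + 24*h*x - 4*h + 24*x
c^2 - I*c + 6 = (c - 3*I)*(c + 2*I)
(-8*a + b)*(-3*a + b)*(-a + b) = -24*a^3 + 35*a^2*b - 12*a*b^2 + b^3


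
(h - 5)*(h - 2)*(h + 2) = h^3 - 5*h^2 - 4*h + 20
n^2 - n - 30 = (n - 6)*(n + 5)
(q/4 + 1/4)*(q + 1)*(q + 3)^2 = q^4/4 + 2*q^3 + 11*q^2/2 + 6*q + 9/4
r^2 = r^2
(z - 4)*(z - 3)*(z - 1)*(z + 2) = z^4 - 6*z^3 + 3*z^2 + 26*z - 24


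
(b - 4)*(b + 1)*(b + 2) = b^3 - b^2 - 10*b - 8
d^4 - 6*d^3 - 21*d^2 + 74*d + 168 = (d - 7)*(d - 4)*(d + 2)*(d + 3)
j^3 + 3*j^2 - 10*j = j*(j - 2)*(j + 5)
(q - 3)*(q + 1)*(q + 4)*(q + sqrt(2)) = q^4 + sqrt(2)*q^3 + 2*q^3 - 11*q^2 + 2*sqrt(2)*q^2 - 11*sqrt(2)*q - 12*q - 12*sqrt(2)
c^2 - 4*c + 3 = (c - 3)*(c - 1)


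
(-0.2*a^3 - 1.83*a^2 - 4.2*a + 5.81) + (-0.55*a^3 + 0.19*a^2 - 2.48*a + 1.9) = -0.75*a^3 - 1.64*a^2 - 6.68*a + 7.71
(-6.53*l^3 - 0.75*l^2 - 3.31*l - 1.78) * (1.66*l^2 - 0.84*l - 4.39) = -10.8398*l^5 + 4.2402*l^4 + 23.8021*l^3 + 3.1181*l^2 + 16.0261*l + 7.8142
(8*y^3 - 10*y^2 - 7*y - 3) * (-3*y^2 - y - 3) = -24*y^5 + 22*y^4 + 7*y^3 + 46*y^2 + 24*y + 9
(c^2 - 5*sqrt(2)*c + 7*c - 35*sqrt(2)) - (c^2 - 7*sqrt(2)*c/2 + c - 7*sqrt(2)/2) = -3*sqrt(2)*c/2 + 6*c - 63*sqrt(2)/2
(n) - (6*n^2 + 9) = -6*n^2 + n - 9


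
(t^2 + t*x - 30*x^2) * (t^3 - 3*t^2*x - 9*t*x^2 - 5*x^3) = t^5 - 2*t^4*x - 42*t^3*x^2 + 76*t^2*x^3 + 265*t*x^4 + 150*x^5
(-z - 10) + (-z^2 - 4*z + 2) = -z^2 - 5*z - 8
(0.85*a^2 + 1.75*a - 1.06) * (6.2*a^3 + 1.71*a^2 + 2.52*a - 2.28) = 5.27*a^5 + 12.3035*a^4 - 1.4375*a^3 + 0.659400000000001*a^2 - 6.6612*a + 2.4168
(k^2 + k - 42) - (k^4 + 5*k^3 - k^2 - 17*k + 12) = -k^4 - 5*k^3 + 2*k^2 + 18*k - 54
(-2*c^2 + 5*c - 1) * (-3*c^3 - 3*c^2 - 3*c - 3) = 6*c^5 - 9*c^4 - 6*c^3 - 6*c^2 - 12*c + 3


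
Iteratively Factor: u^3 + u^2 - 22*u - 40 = (u - 5)*(u^2 + 6*u + 8) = (u - 5)*(u + 4)*(u + 2)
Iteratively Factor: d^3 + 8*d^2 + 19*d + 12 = (d + 1)*(d^2 + 7*d + 12) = (d + 1)*(d + 4)*(d + 3)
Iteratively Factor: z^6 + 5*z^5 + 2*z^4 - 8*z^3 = (z + 4)*(z^5 + z^4 - 2*z^3) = z*(z + 4)*(z^4 + z^3 - 2*z^2) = z*(z - 1)*(z + 4)*(z^3 + 2*z^2) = z^2*(z - 1)*(z + 4)*(z^2 + 2*z) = z^2*(z - 1)*(z + 2)*(z + 4)*(z)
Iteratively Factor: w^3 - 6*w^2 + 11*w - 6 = (w - 1)*(w^2 - 5*w + 6) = (w - 3)*(w - 1)*(w - 2)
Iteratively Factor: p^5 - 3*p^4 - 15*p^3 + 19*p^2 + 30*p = (p - 5)*(p^4 + 2*p^3 - 5*p^2 - 6*p) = p*(p - 5)*(p^3 + 2*p^2 - 5*p - 6) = p*(p - 5)*(p + 1)*(p^2 + p - 6) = p*(p - 5)*(p + 1)*(p + 3)*(p - 2)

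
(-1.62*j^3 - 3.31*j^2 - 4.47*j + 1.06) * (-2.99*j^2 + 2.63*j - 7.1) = 4.8438*j^5 + 5.6363*j^4 + 16.162*j^3 + 8.5755*j^2 + 34.5248*j - 7.526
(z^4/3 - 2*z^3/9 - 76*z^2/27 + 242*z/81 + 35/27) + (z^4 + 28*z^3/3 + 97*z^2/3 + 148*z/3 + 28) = 4*z^4/3 + 82*z^3/9 + 797*z^2/27 + 4238*z/81 + 791/27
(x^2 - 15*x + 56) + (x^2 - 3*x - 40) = 2*x^2 - 18*x + 16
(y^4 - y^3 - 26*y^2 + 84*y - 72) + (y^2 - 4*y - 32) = y^4 - y^3 - 25*y^2 + 80*y - 104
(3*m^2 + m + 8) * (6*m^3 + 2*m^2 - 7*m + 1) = 18*m^5 + 12*m^4 + 29*m^3 + 12*m^2 - 55*m + 8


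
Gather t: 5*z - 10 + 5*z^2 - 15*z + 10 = 5*z^2 - 10*z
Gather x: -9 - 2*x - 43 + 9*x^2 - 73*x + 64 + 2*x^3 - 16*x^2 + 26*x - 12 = 2*x^3 - 7*x^2 - 49*x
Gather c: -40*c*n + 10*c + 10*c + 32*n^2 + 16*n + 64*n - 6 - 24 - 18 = c*(20 - 40*n) + 32*n^2 + 80*n - 48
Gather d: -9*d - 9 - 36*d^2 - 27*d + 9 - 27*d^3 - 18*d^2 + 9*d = -27*d^3 - 54*d^2 - 27*d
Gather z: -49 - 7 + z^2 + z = z^2 + z - 56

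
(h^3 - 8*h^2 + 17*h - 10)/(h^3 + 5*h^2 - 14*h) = (h^2 - 6*h + 5)/(h*(h + 7))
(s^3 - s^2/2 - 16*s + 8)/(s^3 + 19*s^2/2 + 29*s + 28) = (2*s^2 - 9*s + 4)/(2*s^2 + 11*s + 14)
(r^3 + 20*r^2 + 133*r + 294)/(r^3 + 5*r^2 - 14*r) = (r^2 + 13*r + 42)/(r*(r - 2))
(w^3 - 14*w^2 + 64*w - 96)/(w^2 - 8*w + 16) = w - 6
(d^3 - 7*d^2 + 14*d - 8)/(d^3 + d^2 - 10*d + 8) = (d - 4)/(d + 4)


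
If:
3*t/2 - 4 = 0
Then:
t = 8/3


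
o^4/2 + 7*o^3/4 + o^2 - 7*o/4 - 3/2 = (o/2 + 1)*(o - 1)*(o + 1)*(o + 3/2)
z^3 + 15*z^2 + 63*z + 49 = (z + 1)*(z + 7)^2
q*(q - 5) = q^2 - 5*q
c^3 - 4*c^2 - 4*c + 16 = (c - 4)*(c - 2)*(c + 2)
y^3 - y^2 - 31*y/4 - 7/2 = (y - 7/2)*(y + 1/2)*(y + 2)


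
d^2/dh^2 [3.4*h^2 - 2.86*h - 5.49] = 6.80000000000000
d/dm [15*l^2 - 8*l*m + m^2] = -8*l + 2*m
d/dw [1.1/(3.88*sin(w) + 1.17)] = -4.268*cos(w)/(3.88*sin(w) + 1.17)^2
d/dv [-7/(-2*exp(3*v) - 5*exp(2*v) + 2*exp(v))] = 14*(-3*exp(2*v) - 5*exp(v) + 1)*exp(-v)/(2*exp(2*v) + 5*exp(v) - 2)^2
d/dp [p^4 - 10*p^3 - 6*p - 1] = 4*p^3 - 30*p^2 - 6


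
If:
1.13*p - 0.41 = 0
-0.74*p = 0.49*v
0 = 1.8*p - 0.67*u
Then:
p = 0.36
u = 0.97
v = -0.55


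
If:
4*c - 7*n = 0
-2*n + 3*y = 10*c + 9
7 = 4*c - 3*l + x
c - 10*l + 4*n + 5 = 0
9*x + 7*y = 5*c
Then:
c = 175/11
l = 63/11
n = 100/11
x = -434/11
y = 683/11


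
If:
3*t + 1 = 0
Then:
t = -1/3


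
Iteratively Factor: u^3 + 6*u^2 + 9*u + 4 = (u + 4)*(u^2 + 2*u + 1) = (u + 1)*(u + 4)*(u + 1)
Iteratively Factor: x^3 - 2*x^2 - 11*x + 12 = (x + 3)*(x^2 - 5*x + 4) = (x - 1)*(x + 3)*(x - 4)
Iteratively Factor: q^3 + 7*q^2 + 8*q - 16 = (q - 1)*(q^2 + 8*q + 16) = (q - 1)*(q + 4)*(q + 4)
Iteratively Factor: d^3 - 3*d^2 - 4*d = (d + 1)*(d^2 - 4*d) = d*(d + 1)*(d - 4)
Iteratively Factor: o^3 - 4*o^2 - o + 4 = (o - 4)*(o^2 - 1) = (o - 4)*(o - 1)*(o + 1)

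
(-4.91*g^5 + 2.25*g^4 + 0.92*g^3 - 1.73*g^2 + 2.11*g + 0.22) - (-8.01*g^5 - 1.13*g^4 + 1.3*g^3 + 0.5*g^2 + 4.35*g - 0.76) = 3.1*g^5 + 3.38*g^4 - 0.38*g^3 - 2.23*g^2 - 2.24*g + 0.98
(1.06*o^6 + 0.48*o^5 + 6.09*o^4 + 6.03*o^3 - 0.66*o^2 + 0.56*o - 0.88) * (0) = 0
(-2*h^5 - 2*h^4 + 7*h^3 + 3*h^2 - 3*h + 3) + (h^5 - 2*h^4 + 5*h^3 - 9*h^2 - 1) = -h^5 - 4*h^4 + 12*h^3 - 6*h^2 - 3*h + 2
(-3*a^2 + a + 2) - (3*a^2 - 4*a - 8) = -6*a^2 + 5*a + 10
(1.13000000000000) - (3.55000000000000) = -2.42000000000000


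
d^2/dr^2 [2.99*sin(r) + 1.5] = -2.99*sin(r)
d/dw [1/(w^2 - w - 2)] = (1 - 2*w)/(-w^2 + w + 2)^2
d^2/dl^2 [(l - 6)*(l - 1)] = 2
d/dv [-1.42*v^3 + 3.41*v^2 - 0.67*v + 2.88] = -4.26*v^2 + 6.82*v - 0.67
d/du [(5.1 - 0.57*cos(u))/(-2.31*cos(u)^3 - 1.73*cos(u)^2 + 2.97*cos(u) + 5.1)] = (2.6334*cos(u)^3 - 34.3569*cos(u)^2 - 17.646*cos(u) + 18.054)*sin(u)/(5.3361*cos(u)^6 + 7.9926*cos(u)^5 - 10.7285*cos(u)^4 - 33.8382*cos(u)^3 - 8.8251*cos(u)^2 + 30.294*cos(u) + 26.01)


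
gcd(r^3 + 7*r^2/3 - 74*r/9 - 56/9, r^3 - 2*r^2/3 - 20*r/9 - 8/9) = r + 2/3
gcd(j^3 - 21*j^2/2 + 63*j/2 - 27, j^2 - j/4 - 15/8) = j - 3/2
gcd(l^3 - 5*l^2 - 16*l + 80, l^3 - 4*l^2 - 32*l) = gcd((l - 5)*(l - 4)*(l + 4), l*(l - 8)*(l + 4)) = l + 4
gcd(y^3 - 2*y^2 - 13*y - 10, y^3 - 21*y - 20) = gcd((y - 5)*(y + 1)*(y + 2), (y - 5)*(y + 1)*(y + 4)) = y^2 - 4*y - 5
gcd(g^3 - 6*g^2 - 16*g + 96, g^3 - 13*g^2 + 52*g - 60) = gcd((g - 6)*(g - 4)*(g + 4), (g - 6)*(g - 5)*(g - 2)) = g - 6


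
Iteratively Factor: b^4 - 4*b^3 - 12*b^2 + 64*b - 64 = (b - 4)*(b^3 - 12*b + 16) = (b - 4)*(b + 4)*(b^2 - 4*b + 4) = (b - 4)*(b - 2)*(b + 4)*(b - 2)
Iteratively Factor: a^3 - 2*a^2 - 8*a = (a)*(a^2 - 2*a - 8) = a*(a + 2)*(a - 4)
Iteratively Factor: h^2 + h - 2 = (h + 2)*(h - 1)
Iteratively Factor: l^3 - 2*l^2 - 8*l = (l - 4)*(l^2 + 2*l) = (l - 4)*(l + 2)*(l)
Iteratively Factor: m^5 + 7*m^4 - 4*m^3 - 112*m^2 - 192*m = (m - 4)*(m^4 + 11*m^3 + 40*m^2 + 48*m) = (m - 4)*(m + 4)*(m^3 + 7*m^2 + 12*m) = (m - 4)*(m + 4)^2*(m^2 + 3*m) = (m - 4)*(m + 3)*(m + 4)^2*(m)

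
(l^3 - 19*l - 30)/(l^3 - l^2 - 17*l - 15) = (l + 2)/(l + 1)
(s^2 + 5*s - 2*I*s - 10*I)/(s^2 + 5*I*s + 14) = (s + 5)/(s + 7*I)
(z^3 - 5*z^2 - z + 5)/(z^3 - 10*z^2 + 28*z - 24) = (z^3 - 5*z^2 - z + 5)/(z^3 - 10*z^2 + 28*z - 24)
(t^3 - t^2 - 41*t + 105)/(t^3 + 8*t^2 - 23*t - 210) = (t - 3)/(t + 6)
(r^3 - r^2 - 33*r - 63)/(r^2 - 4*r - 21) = r + 3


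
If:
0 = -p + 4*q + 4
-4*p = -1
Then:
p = 1/4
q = -15/16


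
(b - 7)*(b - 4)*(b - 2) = b^3 - 13*b^2 + 50*b - 56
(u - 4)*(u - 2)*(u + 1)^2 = u^4 - 4*u^3 - 3*u^2 + 10*u + 8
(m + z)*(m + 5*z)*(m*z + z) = m^3*z + 6*m^2*z^2 + m^2*z + 5*m*z^3 + 6*m*z^2 + 5*z^3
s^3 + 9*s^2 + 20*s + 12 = (s + 1)*(s + 2)*(s + 6)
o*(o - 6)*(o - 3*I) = o^3 - 6*o^2 - 3*I*o^2 + 18*I*o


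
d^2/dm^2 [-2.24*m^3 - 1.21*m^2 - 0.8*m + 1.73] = -13.44*m - 2.42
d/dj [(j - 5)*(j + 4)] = 2*j - 1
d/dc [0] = 0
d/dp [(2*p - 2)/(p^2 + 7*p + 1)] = 2*(-p^2 + 2*p + 8)/(p^4 + 14*p^3 + 51*p^2 + 14*p + 1)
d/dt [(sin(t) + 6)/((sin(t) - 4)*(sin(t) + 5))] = (-12*sin(t) + cos(t)^2 - 27)*cos(t)/((sin(t) - 4)^2*(sin(t) + 5)^2)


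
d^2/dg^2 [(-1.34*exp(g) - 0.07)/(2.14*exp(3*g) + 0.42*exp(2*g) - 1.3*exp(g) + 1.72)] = (-24.546656*exp(6*g) - 6.498324*exp(5*g) - 15.839972*exp(4*g) + 63.727984*exp(3*g) + 8.24166*exp(2*g) - 2.912268*exp(g) - 4.120776)*exp(g)/(9.800344*exp(9*g) + 5.770296*exp(8*g) - 16.727952*exp(7*g) + 16.694184*exp(6*g) + 19.437456*exp(5*g) - 25.670616*exp(4*g) + 11.161208*exp(3*g) + 12.447984*exp(2*g) - 11.53776*exp(g) + 5.088448)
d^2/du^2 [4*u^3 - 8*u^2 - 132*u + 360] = 24*u - 16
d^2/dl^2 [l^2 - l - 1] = 2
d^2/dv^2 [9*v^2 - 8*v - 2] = 18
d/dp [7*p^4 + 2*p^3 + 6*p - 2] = 28*p^3 + 6*p^2 + 6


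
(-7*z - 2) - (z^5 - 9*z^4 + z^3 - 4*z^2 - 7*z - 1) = -z^5 + 9*z^4 - z^3 + 4*z^2 - 1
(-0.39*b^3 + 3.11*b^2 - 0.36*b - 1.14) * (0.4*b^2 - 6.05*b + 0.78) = -0.156*b^5 + 3.6035*b^4 - 19.2637*b^3 + 4.1478*b^2 + 6.6162*b - 0.8892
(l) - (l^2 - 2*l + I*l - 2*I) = -l^2 + 3*l - I*l + 2*I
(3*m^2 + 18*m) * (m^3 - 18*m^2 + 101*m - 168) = 3*m^5 - 36*m^4 - 21*m^3 + 1314*m^2 - 3024*m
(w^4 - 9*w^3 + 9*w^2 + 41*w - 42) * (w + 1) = w^5 - 8*w^4 + 50*w^2 - w - 42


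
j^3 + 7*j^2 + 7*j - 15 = (j - 1)*(j + 3)*(j + 5)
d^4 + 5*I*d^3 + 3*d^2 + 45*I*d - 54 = (d - 3*I)*(d + 2*I)*(d + 3*I)^2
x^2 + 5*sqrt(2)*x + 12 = (x + 2*sqrt(2))*(x + 3*sqrt(2))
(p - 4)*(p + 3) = p^2 - p - 12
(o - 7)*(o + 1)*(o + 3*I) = o^3 - 6*o^2 + 3*I*o^2 - 7*o - 18*I*o - 21*I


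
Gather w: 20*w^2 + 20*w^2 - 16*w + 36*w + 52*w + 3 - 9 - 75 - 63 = 40*w^2 + 72*w - 144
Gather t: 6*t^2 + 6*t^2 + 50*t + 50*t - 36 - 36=12*t^2 + 100*t - 72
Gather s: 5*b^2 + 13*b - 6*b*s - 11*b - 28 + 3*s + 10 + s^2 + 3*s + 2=5*b^2 + 2*b + s^2 + s*(6 - 6*b) - 16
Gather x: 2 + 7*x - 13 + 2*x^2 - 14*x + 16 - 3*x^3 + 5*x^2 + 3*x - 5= -3*x^3 + 7*x^2 - 4*x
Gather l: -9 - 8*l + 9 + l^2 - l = l^2 - 9*l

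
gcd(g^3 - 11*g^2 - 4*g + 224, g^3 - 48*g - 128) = g^2 - 4*g - 32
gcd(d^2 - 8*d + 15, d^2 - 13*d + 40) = d - 5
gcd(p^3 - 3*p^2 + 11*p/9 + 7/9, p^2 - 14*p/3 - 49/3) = 1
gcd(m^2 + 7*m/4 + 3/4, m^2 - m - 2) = m + 1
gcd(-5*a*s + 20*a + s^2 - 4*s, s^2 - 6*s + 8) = s - 4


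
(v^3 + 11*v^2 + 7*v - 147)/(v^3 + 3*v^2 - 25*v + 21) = (v + 7)/(v - 1)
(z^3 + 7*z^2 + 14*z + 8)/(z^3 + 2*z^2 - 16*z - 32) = (z + 1)/(z - 4)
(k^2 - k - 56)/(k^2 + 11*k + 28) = (k - 8)/(k + 4)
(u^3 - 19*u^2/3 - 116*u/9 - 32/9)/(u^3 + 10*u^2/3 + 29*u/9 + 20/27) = 3*(u - 8)/(3*u + 5)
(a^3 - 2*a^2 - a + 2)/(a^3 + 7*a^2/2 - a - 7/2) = 2*(a - 2)/(2*a + 7)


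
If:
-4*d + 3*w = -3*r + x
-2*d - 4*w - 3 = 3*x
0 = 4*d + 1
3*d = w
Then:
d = -1/4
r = 17/36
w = -3/4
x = 1/6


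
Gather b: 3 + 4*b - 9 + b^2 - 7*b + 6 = b^2 - 3*b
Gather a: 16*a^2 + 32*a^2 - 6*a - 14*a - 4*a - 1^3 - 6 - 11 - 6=48*a^2 - 24*a - 24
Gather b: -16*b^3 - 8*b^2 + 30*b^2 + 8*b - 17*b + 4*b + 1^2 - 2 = -16*b^3 + 22*b^2 - 5*b - 1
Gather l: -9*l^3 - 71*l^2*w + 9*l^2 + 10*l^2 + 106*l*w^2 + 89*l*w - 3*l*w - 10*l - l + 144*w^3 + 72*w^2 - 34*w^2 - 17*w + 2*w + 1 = -9*l^3 + l^2*(19 - 71*w) + l*(106*w^2 + 86*w - 11) + 144*w^3 + 38*w^2 - 15*w + 1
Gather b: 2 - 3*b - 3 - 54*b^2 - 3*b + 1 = -54*b^2 - 6*b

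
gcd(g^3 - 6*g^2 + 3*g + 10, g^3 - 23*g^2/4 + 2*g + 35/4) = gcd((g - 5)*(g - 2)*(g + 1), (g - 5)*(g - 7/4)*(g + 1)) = g^2 - 4*g - 5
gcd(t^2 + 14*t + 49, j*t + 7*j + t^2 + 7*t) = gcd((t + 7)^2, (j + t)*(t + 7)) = t + 7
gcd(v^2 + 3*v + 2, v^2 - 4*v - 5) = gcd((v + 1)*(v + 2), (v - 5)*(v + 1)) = v + 1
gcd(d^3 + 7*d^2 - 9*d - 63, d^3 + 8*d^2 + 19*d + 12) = d + 3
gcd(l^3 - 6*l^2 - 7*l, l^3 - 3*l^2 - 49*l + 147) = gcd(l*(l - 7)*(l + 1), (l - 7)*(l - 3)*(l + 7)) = l - 7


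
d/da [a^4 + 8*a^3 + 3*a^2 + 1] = 2*a*(2*a^2 + 12*a + 3)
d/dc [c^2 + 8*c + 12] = 2*c + 8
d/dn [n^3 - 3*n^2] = 3*n*(n - 2)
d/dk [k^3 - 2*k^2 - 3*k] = 3*k^2 - 4*k - 3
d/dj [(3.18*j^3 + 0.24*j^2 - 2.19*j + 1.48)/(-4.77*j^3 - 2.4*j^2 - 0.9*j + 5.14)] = (-6.4872*j^4 - 26.6166*j^3 + 64.7424*j^2 + 9.5712*j - 9.9246)/(22.7529*j^6 + 22.896*j^5 + 14.346*j^4 - 44.7156*j^3 - 23.862*j^2 - 9.252*j + 26.4196)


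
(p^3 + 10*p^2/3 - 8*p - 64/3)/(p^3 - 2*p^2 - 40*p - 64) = (p - 8/3)/(p - 8)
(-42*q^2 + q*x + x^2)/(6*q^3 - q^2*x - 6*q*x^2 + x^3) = (7*q + x)/(-q^2 + x^2)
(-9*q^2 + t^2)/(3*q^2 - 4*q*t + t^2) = (-3*q - t)/(q - t)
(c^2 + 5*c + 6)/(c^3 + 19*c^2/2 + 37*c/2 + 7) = 2*(c + 3)/(2*c^2 + 15*c + 7)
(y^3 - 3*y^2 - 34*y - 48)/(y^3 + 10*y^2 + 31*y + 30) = (y - 8)/(y + 5)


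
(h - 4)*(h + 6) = h^2 + 2*h - 24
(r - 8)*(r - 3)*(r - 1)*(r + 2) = r^4 - 10*r^3 + 11*r^2 + 46*r - 48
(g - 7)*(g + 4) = g^2 - 3*g - 28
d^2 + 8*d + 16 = (d + 4)^2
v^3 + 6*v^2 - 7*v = v*(v - 1)*(v + 7)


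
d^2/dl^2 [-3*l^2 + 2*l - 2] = -6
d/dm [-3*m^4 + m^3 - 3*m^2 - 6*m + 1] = -12*m^3 + 3*m^2 - 6*m - 6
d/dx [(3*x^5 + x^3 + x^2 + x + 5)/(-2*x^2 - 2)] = (-9*x^6 - 16*x^4 - 2*x^2 + 8*x - 1)/(2*(x^4 + 2*x^2 + 1))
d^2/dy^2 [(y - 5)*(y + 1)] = 2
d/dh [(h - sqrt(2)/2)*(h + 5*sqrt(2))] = 2*h + 9*sqrt(2)/2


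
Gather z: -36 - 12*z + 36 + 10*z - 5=-2*z - 5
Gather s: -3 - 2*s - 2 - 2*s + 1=-4*s - 4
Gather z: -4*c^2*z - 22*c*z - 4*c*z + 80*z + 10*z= z*(-4*c^2 - 26*c + 90)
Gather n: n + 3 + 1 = n + 4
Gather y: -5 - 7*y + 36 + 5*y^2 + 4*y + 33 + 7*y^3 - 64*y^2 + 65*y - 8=7*y^3 - 59*y^2 + 62*y + 56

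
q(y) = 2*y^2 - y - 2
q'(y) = 4*y - 1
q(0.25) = -2.12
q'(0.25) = 0.00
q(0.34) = -2.11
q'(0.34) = 0.36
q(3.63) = 20.72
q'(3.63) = 13.52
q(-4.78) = 48.48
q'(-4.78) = -20.12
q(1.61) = 1.57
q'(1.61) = 5.44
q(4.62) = 36.07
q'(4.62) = 17.48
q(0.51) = -1.99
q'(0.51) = 1.04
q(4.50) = 34.00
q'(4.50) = 17.00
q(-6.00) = 76.00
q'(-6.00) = -25.00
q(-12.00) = 298.00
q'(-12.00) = -49.00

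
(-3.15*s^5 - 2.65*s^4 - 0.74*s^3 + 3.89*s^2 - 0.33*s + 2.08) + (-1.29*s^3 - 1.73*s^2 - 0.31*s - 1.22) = -3.15*s^5 - 2.65*s^4 - 2.03*s^3 + 2.16*s^2 - 0.64*s + 0.86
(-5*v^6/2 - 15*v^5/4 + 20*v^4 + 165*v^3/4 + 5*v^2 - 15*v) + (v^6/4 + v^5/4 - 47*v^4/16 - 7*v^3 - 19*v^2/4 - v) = -9*v^6/4 - 7*v^5/2 + 273*v^4/16 + 137*v^3/4 + v^2/4 - 16*v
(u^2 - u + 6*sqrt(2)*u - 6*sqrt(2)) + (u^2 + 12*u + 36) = 2*u^2 + 6*sqrt(2)*u + 11*u - 6*sqrt(2) + 36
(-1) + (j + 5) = j + 4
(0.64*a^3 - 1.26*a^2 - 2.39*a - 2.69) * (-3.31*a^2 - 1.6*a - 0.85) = -2.1184*a^5 + 3.1466*a^4 + 9.3829*a^3 + 13.7989*a^2 + 6.3355*a + 2.2865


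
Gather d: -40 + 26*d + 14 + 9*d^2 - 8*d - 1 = 9*d^2 + 18*d - 27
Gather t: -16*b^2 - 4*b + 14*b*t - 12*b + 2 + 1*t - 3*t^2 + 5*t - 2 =-16*b^2 - 16*b - 3*t^2 + t*(14*b + 6)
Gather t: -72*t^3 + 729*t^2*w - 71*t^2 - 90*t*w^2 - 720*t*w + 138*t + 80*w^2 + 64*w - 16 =-72*t^3 + t^2*(729*w - 71) + t*(-90*w^2 - 720*w + 138) + 80*w^2 + 64*w - 16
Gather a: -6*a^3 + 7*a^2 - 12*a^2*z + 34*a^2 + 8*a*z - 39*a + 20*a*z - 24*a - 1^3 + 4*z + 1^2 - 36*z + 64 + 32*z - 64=-6*a^3 + a^2*(41 - 12*z) + a*(28*z - 63)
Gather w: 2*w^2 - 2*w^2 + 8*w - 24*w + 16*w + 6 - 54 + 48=0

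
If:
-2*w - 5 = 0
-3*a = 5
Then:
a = -5/3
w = -5/2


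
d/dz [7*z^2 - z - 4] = 14*z - 1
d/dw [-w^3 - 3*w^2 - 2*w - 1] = -3*w^2 - 6*w - 2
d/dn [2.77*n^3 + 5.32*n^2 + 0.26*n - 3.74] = 8.31*n^2 + 10.64*n + 0.26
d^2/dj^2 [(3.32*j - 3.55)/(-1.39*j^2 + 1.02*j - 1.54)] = (-(2.78*j - 1.02)*(3.32*j - 3.55)*(5.56*j - 2.04) + (27.6888*j - 16.6418)*(1.39*j^2 - 1.02*j + 1.54))/(1.39*j^2 - 1.02*j + 1.54)^3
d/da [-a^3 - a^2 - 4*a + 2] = -3*a^2 - 2*a - 4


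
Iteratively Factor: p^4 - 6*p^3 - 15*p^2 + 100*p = (p)*(p^3 - 6*p^2 - 15*p + 100) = p*(p + 4)*(p^2 - 10*p + 25) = p*(p - 5)*(p + 4)*(p - 5)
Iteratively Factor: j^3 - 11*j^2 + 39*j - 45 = (j - 5)*(j^2 - 6*j + 9) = (j - 5)*(j - 3)*(j - 3)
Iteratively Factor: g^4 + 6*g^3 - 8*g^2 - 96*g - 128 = (g + 4)*(g^3 + 2*g^2 - 16*g - 32) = (g - 4)*(g + 4)*(g^2 + 6*g + 8) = (g - 4)*(g + 4)^2*(g + 2)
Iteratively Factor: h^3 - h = (h - 1)*(h^2 + h) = h*(h - 1)*(h + 1)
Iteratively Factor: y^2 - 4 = (y - 2)*(y + 2)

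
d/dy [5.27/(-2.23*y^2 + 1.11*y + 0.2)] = (23.5042*y - 5.8497)/(-2.23*y^2 + 1.11*y + 0.2)^2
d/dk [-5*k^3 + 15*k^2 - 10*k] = -15*k^2 + 30*k - 10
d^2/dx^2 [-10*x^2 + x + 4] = -20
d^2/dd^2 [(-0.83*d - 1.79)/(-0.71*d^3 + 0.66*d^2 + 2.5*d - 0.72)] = (2.510418*d^5 + 8.49444*d^4 - 9.751108*d^3 - 19.476708*d^2 + 14.597208*d + 27.064216)/(0.357911*d^9 - 0.998118*d^8 - 2.852922*d^7 + 7.83036*d^6 + 8.021148*d^5 - 19.102104*d^4 - 7.392808*d^3 + 12.473568*d^2 - 3.888*d + 0.373248)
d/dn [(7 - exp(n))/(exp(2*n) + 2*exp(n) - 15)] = (2*(exp(n) - 7)*(exp(n) + 1) - exp(2*n) - 2*exp(n) + 15)*exp(n)/(exp(2*n) + 2*exp(n) - 15)^2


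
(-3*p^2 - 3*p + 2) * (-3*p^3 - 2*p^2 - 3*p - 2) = 9*p^5 + 15*p^4 + 9*p^3 + 11*p^2 - 4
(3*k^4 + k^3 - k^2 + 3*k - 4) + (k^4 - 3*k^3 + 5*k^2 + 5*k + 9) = 4*k^4 - 2*k^3 + 4*k^2 + 8*k + 5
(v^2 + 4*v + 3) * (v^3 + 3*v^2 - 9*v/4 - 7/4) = v^5 + 7*v^4 + 51*v^3/4 - 7*v^2/4 - 55*v/4 - 21/4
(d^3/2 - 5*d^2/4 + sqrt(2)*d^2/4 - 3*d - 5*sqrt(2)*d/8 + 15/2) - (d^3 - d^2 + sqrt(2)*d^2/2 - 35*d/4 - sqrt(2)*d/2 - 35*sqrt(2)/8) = -d^3/2 - sqrt(2)*d^2/4 - d^2/4 - sqrt(2)*d/8 + 23*d/4 + 35*sqrt(2)/8 + 15/2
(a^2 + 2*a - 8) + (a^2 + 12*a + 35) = 2*a^2 + 14*a + 27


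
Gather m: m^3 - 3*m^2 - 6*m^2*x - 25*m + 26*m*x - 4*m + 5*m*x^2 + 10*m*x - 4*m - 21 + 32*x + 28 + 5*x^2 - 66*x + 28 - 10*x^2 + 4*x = m^3 + m^2*(-6*x - 3) + m*(5*x^2 + 36*x - 33) - 5*x^2 - 30*x + 35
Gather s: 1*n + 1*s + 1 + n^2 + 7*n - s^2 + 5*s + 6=n^2 + 8*n - s^2 + 6*s + 7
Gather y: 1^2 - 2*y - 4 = -2*y - 3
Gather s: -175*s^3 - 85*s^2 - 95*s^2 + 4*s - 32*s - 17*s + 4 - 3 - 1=-175*s^3 - 180*s^2 - 45*s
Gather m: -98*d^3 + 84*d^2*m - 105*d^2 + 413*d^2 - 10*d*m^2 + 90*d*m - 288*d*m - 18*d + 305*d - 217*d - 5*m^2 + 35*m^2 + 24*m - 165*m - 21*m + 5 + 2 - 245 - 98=-98*d^3 + 308*d^2 + 70*d + m^2*(30 - 10*d) + m*(84*d^2 - 198*d - 162) - 336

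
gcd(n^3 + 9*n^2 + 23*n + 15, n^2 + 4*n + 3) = n^2 + 4*n + 3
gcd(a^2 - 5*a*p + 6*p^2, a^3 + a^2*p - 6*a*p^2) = -a + 2*p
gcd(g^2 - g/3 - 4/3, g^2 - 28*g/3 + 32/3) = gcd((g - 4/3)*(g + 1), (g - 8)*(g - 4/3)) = g - 4/3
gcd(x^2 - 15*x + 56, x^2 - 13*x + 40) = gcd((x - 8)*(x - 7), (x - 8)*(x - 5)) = x - 8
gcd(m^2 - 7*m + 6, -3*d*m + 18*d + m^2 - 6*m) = m - 6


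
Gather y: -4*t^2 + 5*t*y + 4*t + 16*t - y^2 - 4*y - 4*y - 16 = -4*t^2 + 20*t - y^2 + y*(5*t - 8) - 16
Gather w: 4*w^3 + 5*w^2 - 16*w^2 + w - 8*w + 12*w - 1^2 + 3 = 4*w^3 - 11*w^2 + 5*w + 2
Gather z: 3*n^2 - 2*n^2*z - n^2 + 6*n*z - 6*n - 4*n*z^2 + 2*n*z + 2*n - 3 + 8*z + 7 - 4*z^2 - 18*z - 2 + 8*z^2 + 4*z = 2*n^2 - 4*n + z^2*(4 - 4*n) + z*(-2*n^2 + 8*n - 6) + 2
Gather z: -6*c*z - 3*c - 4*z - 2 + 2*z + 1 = -3*c + z*(-6*c - 2) - 1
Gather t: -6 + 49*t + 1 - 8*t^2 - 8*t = -8*t^2 + 41*t - 5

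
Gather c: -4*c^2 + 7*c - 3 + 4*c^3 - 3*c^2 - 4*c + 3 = 4*c^3 - 7*c^2 + 3*c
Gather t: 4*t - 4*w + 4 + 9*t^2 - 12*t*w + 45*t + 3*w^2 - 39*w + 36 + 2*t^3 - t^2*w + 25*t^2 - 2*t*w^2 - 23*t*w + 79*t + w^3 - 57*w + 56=2*t^3 + t^2*(34 - w) + t*(-2*w^2 - 35*w + 128) + w^3 + 3*w^2 - 100*w + 96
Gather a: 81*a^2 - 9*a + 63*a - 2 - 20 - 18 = 81*a^2 + 54*a - 40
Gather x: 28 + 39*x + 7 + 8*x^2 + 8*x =8*x^2 + 47*x + 35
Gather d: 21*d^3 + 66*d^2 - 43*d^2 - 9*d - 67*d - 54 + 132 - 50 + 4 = 21*d^3 + 23*d^2 - 76*d + 32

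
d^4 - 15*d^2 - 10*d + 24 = (d - 4)*(d - 1)*(d + 2)*(d + 3)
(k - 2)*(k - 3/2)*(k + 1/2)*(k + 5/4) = k^4 - 7*k^3/4 - 5*k^2/2 + 49*k/16 + 15/8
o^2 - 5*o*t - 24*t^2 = (o - 8*t)*(o + 3*t)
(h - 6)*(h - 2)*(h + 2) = h^3 - 6*h^2 - 4*h + 24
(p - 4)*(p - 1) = p^2 - 5*p + 4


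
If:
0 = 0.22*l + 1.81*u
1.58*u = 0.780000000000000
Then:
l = -4.06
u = 0.49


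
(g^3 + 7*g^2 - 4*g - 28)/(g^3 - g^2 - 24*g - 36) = (g^2 + 5*g - 14)/(g^2 - 3*g - 18)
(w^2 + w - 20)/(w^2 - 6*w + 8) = (w + 5)/(w - 2)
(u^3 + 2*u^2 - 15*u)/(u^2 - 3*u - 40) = u*(u - 3)/(u - 8)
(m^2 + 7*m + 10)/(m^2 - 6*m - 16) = (m + 5)/(m - 8)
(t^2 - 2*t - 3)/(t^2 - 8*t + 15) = (t + 1)/(t - 5)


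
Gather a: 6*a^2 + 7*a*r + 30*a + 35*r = 6*a^2 + a*(7*r + 30) + 35*r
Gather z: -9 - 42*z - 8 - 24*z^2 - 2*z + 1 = -24*z^2 - 44*z - 16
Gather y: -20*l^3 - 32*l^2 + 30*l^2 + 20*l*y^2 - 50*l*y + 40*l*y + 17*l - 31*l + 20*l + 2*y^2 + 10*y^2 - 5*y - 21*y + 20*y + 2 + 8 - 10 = -20*l^3 - 2*l^2 + 6*l + y^2*(20*l + 12) + y*(-10*l - 6)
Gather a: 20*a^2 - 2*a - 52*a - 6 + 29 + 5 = 20*a^2 - 54*a + 28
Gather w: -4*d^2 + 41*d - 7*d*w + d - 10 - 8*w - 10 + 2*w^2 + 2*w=-4*d^2 + 42*d + 2*w^2 + w*(-7*d - 6) - 20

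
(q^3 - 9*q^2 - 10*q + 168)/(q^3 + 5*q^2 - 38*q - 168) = (q - 7)/(q + 7)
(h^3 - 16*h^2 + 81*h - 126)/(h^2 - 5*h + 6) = (h^2 - 13*h + 42)/(h - 2)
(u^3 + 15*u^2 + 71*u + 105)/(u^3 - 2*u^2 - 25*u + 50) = (u^2 + 10*u + 21)/(u^2 - 7*u + 10)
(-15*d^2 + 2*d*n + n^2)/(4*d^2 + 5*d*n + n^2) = (-15*d^2 + 2*d*n + n^2)/(4*d^2 + 5*d*n + n^2)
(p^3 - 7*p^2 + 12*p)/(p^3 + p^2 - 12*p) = (p - 4)/(p + 4)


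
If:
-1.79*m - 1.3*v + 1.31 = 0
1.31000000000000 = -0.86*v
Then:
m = 1.84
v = -1.52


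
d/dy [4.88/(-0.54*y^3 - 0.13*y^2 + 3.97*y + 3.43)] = (7.9056*y^2 + 1.2688*y - 19.3736)/(0.54*y^3 + 0.13*y^2 - 3.97*y - 3.43)^2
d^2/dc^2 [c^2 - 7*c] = 2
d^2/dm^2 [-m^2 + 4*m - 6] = -2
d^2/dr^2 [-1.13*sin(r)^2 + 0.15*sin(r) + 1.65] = -0.15*sin(r) - 2.26*cos(2*r)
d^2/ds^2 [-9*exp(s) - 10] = -9*exp(s)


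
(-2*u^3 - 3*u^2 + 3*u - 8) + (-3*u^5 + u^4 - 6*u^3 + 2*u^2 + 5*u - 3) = -3*u^5 + u^4 - 8*u^3 - u^2 + 8*u - 11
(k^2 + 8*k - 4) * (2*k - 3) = 2*k^3 + 13*k^2 - 32*k + 12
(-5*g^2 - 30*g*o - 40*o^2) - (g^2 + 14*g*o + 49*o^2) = -6*g^2 - 44*g*o - 89*o^2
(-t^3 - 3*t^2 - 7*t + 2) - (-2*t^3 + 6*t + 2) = t^3 - 3*t^2 - 13*t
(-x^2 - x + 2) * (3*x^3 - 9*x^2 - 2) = -3*x^5 + 6*x^4 + 15*x^3 - 16*x^2 + 2*x - 4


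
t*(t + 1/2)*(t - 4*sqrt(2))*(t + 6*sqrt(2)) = t^4 + t^3/2 + 2*sqrt(2)*t^3 - 48*t^2 + sqrt(2)*t^2 - 24*t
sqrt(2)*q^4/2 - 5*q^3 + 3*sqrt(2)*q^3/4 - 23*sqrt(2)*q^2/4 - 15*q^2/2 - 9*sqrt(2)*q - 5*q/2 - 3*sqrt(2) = (q + 1/2)*(q + 1)*(q - 6*sqrt(2))*(sqrt(2)*q/2 + 1)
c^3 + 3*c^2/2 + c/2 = c*(c + 1/2)*(c + 1)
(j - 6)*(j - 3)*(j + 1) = j^3 - 8*j^2 + 9*j + 18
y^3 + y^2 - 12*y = y*(y - 3)*(y + 4)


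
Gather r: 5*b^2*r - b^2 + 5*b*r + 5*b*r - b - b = -b^2 - 2*b + r*(5*b^2 + 10*b)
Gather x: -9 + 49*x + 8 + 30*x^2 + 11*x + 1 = 30*x^2 + 60*x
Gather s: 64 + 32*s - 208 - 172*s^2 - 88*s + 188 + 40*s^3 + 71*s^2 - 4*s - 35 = 40*s^3 - 101*s^2 - 60*s + 9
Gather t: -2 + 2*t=2*t - 2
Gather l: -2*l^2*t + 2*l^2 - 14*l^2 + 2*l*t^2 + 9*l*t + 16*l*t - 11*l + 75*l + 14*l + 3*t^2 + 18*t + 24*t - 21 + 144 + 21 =l^2*(-2*t - 12) + l*(2*t^2 + 25*t + 78) + 3*t^2 + 42*t + 144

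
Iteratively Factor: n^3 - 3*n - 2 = (n + 1)*(n^2 - n - 2) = (n + 1)^2*(n - 2)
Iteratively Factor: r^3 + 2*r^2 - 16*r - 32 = (r + 4)*(r^2 - 2*r - 8) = (r - 4)*(r + 4)*(r + 2)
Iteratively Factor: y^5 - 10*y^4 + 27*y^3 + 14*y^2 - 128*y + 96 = (y - 3)*(y^4 - 7*y^3 + 6*y^2 + 32*y - 32) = (y - 4)*(y - 3)*(y^3 - 3*y^2 - 6*y + 8) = (y - 4)*(y - 3)*(y - 1)*(y^2 - 2*y - 8) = (y - 4)^2*(y - 3)*(y - 1)*(y + 2)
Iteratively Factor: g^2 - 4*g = (g)*(g - 4)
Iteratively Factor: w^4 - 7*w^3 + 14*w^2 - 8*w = (w - 2)*(w^3 - 5*w^2 + 4*w) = (w - 2)*(w - 1)*(w^2 - 4*w) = (w - 4)*(w - 2)*(w - 1)*(w)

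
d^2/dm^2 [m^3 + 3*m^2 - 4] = 6*m + 6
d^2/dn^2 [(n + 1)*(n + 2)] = 2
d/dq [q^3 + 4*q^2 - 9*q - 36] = 3*q^2 + 8*q - 9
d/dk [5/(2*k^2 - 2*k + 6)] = 5*(1 - 2*k)/(2*(k^2 - k + 3)^2)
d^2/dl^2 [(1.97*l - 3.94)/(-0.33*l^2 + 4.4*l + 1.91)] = ((0.66*l - 4.4)*(1.32*l - 8.8)*(1.97*l - 3.94) + (3.9006*l - 19.9364)*(-0.33*l^2 + 4.4*l + 1.91))/(-0.33*l^2 + 4.4*l + 1.91)^3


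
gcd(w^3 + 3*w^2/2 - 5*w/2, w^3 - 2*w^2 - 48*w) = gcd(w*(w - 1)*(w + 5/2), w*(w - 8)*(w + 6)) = w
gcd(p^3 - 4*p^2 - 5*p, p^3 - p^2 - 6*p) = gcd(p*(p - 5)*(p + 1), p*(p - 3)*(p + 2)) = p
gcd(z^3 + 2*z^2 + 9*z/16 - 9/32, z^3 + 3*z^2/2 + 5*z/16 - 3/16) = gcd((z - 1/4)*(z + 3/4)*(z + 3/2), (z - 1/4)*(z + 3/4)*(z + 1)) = z^2 + z/2 - 3/16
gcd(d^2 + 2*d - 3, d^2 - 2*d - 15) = d + 3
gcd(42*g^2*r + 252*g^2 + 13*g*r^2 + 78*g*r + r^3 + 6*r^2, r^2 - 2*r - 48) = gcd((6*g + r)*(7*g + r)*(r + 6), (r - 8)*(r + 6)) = r + 6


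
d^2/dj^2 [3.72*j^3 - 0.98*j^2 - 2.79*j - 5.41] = 22.32*j - 1.96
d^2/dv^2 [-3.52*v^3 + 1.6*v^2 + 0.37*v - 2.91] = 3.2 - 21.12*v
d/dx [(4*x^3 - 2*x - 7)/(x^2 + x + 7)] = ((2*x + 1)*(-4*x^3 + 2*x + 7) + 2*(6*x^2 - 1)*(x^2 + x + 7))/(x^2 + x + 7)^2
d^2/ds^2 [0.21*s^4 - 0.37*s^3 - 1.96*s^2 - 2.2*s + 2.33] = 2.52*s^2 - 2.22*s - 3.92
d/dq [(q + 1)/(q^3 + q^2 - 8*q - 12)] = 2*(-q^2 - 1)/(q^5 - 15*q^3 - 10*q^2 + 60*q + 72)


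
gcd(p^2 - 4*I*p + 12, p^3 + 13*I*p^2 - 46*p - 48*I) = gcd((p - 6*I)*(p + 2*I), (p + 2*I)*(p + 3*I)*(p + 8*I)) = p + 2*I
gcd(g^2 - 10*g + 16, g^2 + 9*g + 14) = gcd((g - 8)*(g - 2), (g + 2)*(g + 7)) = 1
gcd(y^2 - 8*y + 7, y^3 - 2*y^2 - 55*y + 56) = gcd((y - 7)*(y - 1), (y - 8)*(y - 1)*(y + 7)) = y - 1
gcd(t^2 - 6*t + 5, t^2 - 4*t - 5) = t - 5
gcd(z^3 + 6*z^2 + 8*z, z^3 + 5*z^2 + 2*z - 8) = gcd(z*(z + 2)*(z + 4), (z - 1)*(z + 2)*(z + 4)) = z^2 + 6*z + 8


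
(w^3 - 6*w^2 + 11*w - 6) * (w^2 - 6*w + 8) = w^5 - 12*w^4 + 55*w^3 - 120*w^2 + 124*w - 48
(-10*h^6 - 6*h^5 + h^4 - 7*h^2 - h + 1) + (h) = -10*h^6 - 6*h^5 + h^4 - 7*h^2 + 1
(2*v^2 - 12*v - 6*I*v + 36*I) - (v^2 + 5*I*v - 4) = v^2 - 12*v - 11*I*v + 4 + 36*I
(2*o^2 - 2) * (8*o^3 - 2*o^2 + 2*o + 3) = 16*o^5 - 4*o^4 - 12*o^3 + 10*o^2 - 4*o - 6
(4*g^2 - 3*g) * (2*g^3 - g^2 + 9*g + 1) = 8*g^5 - 10*g^4 + 39*g^3 - 23*g^2 - 3*g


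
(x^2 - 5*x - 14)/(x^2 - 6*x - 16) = (x - 7)/(x - 8)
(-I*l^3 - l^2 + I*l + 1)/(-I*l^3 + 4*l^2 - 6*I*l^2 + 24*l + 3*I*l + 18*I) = (l^3 - I*l^2 - l + I)/(l^3 + l^2*(6 + 4*I) + l*(-3 + 24*I) - 18)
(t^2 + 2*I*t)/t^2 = (t + 2*I)/t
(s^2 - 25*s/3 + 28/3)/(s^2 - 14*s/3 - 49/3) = (3*s - 4)/(3*s + 7)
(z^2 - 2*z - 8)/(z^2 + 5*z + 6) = (z - 4)/(z + 3)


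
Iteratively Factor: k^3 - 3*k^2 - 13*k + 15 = (k + 3)*(k^2 - 6*k + 5) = (k - 5)*(k + 3)*(k - 1)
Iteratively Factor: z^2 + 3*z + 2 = (z + 1)*(z + 2)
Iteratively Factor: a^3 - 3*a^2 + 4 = (a + 1)*(a^2 - 4*a + 4) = (a - 2)*(a + 1)*(a - 2)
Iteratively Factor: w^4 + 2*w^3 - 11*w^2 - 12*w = (w + 4)*(w^3 - 2*w^2 - 3*w) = (w - 3)*(w + 4)*(w^2 + w) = w*(w - 3)*(w + 4)*(w + 1)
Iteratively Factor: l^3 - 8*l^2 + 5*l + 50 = (l - 5)*(l^2 - 3*l - 10) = (l - 5)^2*(l + 2)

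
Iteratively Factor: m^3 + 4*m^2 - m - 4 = (m + 1)*(m^2 + 3*m - 4) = (m - 1)*(m + 1)*(m + 4)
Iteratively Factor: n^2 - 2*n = (n - 2)*(n)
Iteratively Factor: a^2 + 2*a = (a)*(a + 2)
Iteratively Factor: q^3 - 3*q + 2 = (q - 1)*(q^2 + q - 2) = (q - 1)*(q + 2)*(q - 1)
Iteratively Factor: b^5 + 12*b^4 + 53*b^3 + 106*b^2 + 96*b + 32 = (b + 1)*(b^4 + 11*b^3 + 42*b^2 + 64*b + 32) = (b + 1)*(b + 4)*(b^3 + 7*b^2 + 14*b + 8) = (b + 1)*(b + 4)^2*(b^2 + 3*b + 2) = (b + 1)^2*(b + 4)^2*(b + 2)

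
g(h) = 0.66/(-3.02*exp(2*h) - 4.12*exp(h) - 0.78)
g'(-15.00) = 0.00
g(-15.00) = -0.85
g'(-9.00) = 0.00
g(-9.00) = -0.85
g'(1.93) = 0.01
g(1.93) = -0.00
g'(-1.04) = 0.21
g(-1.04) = -0.25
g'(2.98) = 0.00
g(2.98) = -0.00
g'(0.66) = 0.05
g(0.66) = -0.03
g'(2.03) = 0.01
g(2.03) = -0.00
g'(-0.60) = 0.17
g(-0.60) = -0.17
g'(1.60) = 0.01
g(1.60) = -0.01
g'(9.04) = 0.00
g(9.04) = -0.00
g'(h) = 0.66*(6.04*exp(2*h) + 4.12*exp(h))/(-3.02*exp(2*h) - 4.12*exp(h) - 0.78)^2 = (3.9864*exp(h) + 2.7192)*exp(h)/(3.02*exp(2*h) + 4.12*exp(h) + 0.78)^2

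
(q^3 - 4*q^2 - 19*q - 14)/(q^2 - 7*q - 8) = (q^2 - 5*q - 14)/(q - 8)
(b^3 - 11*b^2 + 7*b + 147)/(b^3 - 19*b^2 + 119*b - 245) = (b + 3)/(b - 5)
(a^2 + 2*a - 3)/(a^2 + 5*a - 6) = (a + 3)/(a + 6)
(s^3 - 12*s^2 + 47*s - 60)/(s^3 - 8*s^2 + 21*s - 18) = (s^2 - 9*s + 20)/(s^2 - 5*s + 6)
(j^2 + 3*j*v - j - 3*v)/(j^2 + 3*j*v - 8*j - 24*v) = (j - 1)/(j - 8)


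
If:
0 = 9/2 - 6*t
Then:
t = 3/4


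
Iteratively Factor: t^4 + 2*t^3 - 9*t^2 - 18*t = (t - 3)*(t^3 + 5*t^2 + 6*t) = (t - 3)*(t + 3)*(t^2 + 2*t) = t*(t - 3)*(t + 3)*(t + 2)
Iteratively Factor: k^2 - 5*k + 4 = (k - 4)*(k - 1)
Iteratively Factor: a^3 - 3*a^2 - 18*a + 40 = (a + 4)*(a^2 - 7*a + 10) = (a - 5)*(a + 4)*(a - 2)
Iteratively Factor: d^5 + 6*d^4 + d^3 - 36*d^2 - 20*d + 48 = (d + 3)*(d^4 + 3*d^3 - 8*d^2 - 12*d + 16) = (d + 2)*(d + 3)*(d^3 + d^2 - 10*d + 8) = (d - 2)*(d + 2)*(d + 3)*(d^2 + 3*d - 4) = (d - 2)*(d + 2)*(d + 3)*(d + 4)*(d - 1)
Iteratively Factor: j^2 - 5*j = (j)*(j - 5)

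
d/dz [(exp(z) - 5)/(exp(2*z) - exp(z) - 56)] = (-(exp(z) - 5)*(2*exp(z) - 1) + exp(2*z) - exp(z) - 56)*exp(z)/(-exp(2*z) + exp(z) + 56)^2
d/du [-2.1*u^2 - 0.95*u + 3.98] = -4.2*u - 0.95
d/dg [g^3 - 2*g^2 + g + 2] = 3*g^2 - 4*g + 1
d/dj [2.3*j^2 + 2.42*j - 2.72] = 4.6*j + 2.42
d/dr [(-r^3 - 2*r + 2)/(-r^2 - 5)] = (r^4 + 13*r^2 + 4*r + 10)/(r^4 + 10*r^2 + 25)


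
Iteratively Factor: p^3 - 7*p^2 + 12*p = (p)*(p^2 - 7*p + 12) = p*(p - 3)*(p - 4)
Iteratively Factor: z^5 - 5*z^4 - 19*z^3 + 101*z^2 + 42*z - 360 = (z + 4)*(z^4 - 9*z^3 + 17*z^2 + 33*z - 90) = (z - 5)*(z + 4)*(z^3 - 4*z^2 - 3*z + 18) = (z - 5)*(z + 2)*(z + 4)*(z^2 - 6*z + 9) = (z - 5)*(z - 3)*(z + 2)*(z + 4)*(z - 3)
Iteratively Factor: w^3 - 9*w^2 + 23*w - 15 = (w - 5)*(w^2 - 4*w + 3) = (w - 5)*(w - 1)*(w - 3)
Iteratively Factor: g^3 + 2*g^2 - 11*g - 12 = (g - 3)*(g^2 + 5*g + 4) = (g - 3)*(g + 4)*(g + 1)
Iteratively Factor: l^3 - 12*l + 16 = (l + 4)*(l^2 - 4*l + 4) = (l - 2)*(l + 4)*(l - 2)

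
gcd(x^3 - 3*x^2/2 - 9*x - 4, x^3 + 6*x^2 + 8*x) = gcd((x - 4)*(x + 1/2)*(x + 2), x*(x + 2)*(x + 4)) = x + 2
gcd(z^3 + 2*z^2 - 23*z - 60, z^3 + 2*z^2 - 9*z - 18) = z + 3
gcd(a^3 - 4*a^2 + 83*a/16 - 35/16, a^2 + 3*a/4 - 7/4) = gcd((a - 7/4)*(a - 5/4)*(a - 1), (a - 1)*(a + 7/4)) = a - 1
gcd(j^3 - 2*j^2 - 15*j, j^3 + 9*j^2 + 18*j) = j^2 + 3*j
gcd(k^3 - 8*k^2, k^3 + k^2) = k^2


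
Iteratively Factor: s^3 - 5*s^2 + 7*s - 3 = (s - 3)*(s^2 - 2*s + 1) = (s - 3)*(s - 1)*(s - 1)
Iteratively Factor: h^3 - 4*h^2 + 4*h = (h - 2)*(h^2 - 2*h) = h*(h - 2)*(h - 2)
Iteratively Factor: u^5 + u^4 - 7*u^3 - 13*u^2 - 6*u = (u + 2)*(u^4 - u^3 - 5*u^2 - 3*u) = u*(u + 2)*(u^3 - u^2 - 5*u - 3) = u*(u + 1)*(u + 2)*(u^2 - 2*u - 3) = u*(u - 3)*(u + 1)*(u + 2)*(u + 1)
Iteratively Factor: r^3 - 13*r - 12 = (r + 1)*(r^2 - r - 12) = (r + 1)*(r + 3)*(r - 4)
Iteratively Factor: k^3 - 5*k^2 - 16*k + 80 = (k - 5)*(k^2 - 16) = (k - 5)*(k + 4)*(k - 4)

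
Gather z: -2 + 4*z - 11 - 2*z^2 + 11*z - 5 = -2*z^2 + 15*z - 18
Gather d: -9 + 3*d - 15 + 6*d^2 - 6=6*d^2 + 3*d - 30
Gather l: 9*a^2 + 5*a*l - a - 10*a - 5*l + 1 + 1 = 9*a^2 - 11*a + l*(5*a - 5) + 2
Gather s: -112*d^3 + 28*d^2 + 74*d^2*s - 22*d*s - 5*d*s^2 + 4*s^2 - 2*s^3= -112*d^3 + 28*d^2 - 2*s^3 + s^2*(4 - 5*d) + s*(74*d^2 - 22*d)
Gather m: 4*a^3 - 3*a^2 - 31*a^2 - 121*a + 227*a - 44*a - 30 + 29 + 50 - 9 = 4*a^3 - 34*a^2 + 62*a + 40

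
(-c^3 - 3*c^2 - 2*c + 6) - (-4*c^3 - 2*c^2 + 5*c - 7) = 3*c^3 - c^2 - 7*c + 13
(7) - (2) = 5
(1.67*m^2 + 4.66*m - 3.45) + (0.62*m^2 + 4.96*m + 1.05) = 2.29*m^2 + 9.62*m - 2.4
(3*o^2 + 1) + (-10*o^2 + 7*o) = -7*o^2 + 7*o + 1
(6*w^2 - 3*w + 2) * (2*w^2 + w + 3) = 12*w^4 + 19*w^2 - 7*w + 6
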